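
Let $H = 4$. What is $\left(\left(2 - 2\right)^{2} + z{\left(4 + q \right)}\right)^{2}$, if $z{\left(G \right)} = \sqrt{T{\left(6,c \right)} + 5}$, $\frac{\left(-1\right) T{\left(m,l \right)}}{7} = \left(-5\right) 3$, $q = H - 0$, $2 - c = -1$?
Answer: $110$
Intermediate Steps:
$c = 3$ ($c = 2 - -1 = 2 + 1 = 3$)
$q = 4$ ($q = 4 - 0 = 4 + 0 = 4$)
$T{\left(m,l \right)} = 105$ ($T{\left(m,l \right)} = - 7 \left(\left(-5\right) 3\right) = \left(-7\right) \left(-15\right) = 105$)
$z{\left(G \right)} = \sqrt{110}$ ($z{\left(G \right)} = \sqrt{105 + 5} = \sqrt{110}$)
$\left(\left(2 - 2\right)^{2} + z{\left(4 + q \right)}\right)^{2} = \left(\left(2 - 2\right)^{2} + \sqrt{110}\right)^{2} = \left(0^{2} + \sqrt{110}\right)^{2} = \left(0 + \sqrt{110}\right)^{2} = \left(\sqrt{110}\right)^{2} = 110$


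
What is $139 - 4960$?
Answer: $-4821$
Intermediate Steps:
$139 - 4960 = -4821$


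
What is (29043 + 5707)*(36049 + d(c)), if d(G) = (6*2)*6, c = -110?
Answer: 1255204750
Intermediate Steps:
d(G) = 72 (d(G) = 12*6 = 72)
(29043 + 5707)*(36049 + d(c)) = (29043 + 5707)*(36049 + 72) = 34750*36121 = 1255204750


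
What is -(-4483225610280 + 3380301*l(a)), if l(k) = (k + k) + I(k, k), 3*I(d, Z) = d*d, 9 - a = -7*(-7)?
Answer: 4481693207160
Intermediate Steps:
a = -40 (a = 9 - (-7)*(-7) = 9 - 1*49 = 9 - 49 = -40)
I(d, Z) = d²/3 (I(d, Z) = (d*d)/3 = d²/3)
l(k) = 2*k + k²/3 (l(k) = (k + k) + k²/3 = 2*k + k²/3)
-(-4483225610280 + 3380301*l(a)) = -3380301/(1/((⅓)*(-40)*(6 - 40) - 1326280)) = -3380301/(1/((⅓)*(-40)*(-34) - 1326280)) = -3380301/(1/(1360/3 - 1326280)) = -3380301/(1/(-3977480/3)) = -3380301/(-3/3977480) = -3380301*(-3977480/3) = 4481693207160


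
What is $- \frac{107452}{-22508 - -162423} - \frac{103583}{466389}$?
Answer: $- \frac{64607246273}{65254816935} \approx -0.99008$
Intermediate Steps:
$- \frac{107452}{-22508 - -162423} - \frac{103583}{466389} = - \frac{107452}{-22508 + 162423} - \frac{103583}{466389} = - \frac{107452}{139915} - \frac{103583}{466389} = - \frac{64607246273}{65254816935}$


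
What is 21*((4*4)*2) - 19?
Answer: 653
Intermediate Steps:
21*((4*4)*2) - 19 = 21*(16*2) - 19 = 21*32 - 19 = 672 - 19 = 653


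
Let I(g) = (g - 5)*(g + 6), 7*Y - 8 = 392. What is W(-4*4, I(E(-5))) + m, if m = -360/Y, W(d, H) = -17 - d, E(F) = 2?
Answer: -73/10 ≈ -7.3000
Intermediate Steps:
Y = 400/7 (Y = 8/7 + (1/7)*392 = 8/7 + 56 = 400/7 ≈ 57.143)
I(g) = (-5 + g)*(6 + g)
m = -63/10 (m = -360/400/7 = -360*7/400 = -63/10 ≈ -6.3000)
W(-4*4, I(E(-5))) + m = (-17 - (-4)*4) - 63/10 = (-17 - 1*(-16)) - 63/10 = (-17 + 16) - 63/10 = -1 - 63/10 = -73/10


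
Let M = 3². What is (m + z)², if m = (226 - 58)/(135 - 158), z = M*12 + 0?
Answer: 5363856/529 ≈ 10140.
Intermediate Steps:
M = 9
z = 108 (z = 9*12 + 0 = 108 + 0 = 108)
m = -168/23 (m = 168/(-23) = 168*(-1/23) = -168/23 ≈ -7.3043)
(m + z)² = (-168/23 + 108)² = (2316/23)² = 5363856/529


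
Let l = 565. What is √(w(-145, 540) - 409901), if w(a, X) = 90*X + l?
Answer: 4*I*√22546 ≈ 600.61*I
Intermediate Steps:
w(a, X) = 565 + 90*X (w(a, X) = 90*X + 565 = 565 + 90*X)
√(w(-145, 540) - 409901) = √((565 + 90*540) - 409901) = √((565 + 48600) - 409901) = √(49165 - 409901) = √(-360736) = 4*I*√22546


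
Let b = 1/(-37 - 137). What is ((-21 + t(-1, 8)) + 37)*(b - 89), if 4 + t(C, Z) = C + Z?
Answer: -294253/174 ≈ -1691.1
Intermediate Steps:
t(C, Z) = -4 + C + Z (t(C, Z) = -4 + (C + Z) = -4 + C + Z)
b = -1/174 (b = 1/(-174) = -1/174 ≈ -0.0057471)
((-21 + t(-1, 8)) + 37)*(b - 89) = ((-21 + (-4 - 1 + 8)) + 37)*(-1/174 - 89) = ((-21 + 3) + 37)*(-15487/174) = (-18 + 37)*(-15487/174) = 19*(-15487/174) = -294253/174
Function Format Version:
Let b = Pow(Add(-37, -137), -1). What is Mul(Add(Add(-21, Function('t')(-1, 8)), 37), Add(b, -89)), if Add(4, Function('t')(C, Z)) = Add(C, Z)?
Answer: Rational(-294253, 174) ≈ -1691.1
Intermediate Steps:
Function('t')(C, Z) = Add(-4, C, Z) (Function('t')(C, Z) = Add(-4, Add(C, Z)) = Add(-4, C, Z))
b = Rational(-1, 174) (b = Pow(-174, -1) = Rational(-1, 174) ≈ -0.0057471)
Mul(Add(Add(-21, Function('t')(-1, 8)), 37), Add(b, -89)) = Mul(Add(Add(-21, Add(-4, -1, 8)), 37), Add(Rational(-1, 174), -89)) = Mul(Add(Add(-21, 3), 37), Rational(-15487, 174)) = Mul(Add(-18, 37), Rational(-15487, 174)) = Mul(19, Rational(-15487, 174)) = Rational(-294253, 174)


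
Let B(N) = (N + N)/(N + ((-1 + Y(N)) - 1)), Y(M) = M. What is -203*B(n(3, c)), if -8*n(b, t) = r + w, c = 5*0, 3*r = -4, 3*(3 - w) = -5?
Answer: -1015/17 ≈ -59.706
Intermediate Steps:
w = 14/3 (w = 3 - ⅓*(-5) = 3 + 5/3 = 14/3 ≈ 4.6667)
r = -4/3 (r = (⅓)*(-4) = -4/3 ≈ -1.3333)
c = 0
n(b, t) = -5/12 (n(b, t) = -(-4/3 + 14/3)/8 = -⅛*10/3 = -5/12)
B(N) = 2*N/(-2 + 2*N) (B(N) = (N + N)/(N + ((-1 + N) - 1)) = (2*N)/(N + (-2 + N)) = (2*N)/(-2 + 2*N) = 2*N/(-2 + 2*N))
-203*B(n(3, c)) = -(-1015)/(12*(-1 - 5/12)) = -(-1015)/(12*(-17/12)) = -(-1015)*(-12)/(12*17) = -203*5/17 = -1015/17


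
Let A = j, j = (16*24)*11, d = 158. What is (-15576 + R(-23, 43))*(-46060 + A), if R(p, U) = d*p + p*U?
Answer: 845045364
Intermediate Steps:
R(p, U) = 158*p + U*p (R(p, U) = 158*p + p*U = 158*p + U*p)
j = 4224 (j = 384*11 = 4224)
A = 4224
(-15576 + R(-23, 43))*(-46060 + A) = (-15576 - 23*(158 + 43))*(-46060 + 4224) = (-15576 - 23*201)*(-41836) = (-15576 - 4623)*(-41836) = -20199*(-41836) = 845045364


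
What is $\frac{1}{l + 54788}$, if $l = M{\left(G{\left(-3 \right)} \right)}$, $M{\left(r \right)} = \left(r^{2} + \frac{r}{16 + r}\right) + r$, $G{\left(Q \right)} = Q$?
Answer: $\frac{13}{712319} \approx 1.825 \cdot 10^{-5}$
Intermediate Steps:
$M{\left(r \right)} = r + r^{2} + \frac{r}{16 + r}$ ($M{\left(r \right)} = \left(r^{2} + \frac{r}{16 + r}\right) + r = r + r^{2} + \frac{r}{16 + r}$)
$l = \frac{75}{13}$ ($l = - \frac{3 \left(17 + \left(-3\right)^{2} + 17 \left(-3\right)\right)}{16 - 3} = - \frac{3 \left(17 + 9 - 51\right)}{13} = \left(-3\right) \frac{1}{13} \left(-25\right) = \frac{75}{13} \approx 5.7692$)
$\frac{1}{l + 54788} = \frac{1}{\frac{75}{13} + 54788} = \frac{1}{\frac{712319}{13}} = \frac{13}{712319}$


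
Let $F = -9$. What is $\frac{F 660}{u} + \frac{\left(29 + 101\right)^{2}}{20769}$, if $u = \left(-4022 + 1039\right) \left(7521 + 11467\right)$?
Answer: $\frac{239339928865}{294095291469} \approx 0.81382$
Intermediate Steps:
$u = -56641204$ ($u = \left(-2983\right) 18988 = -56641204$)
$\frac{F 660}{u} + \frac{\left(29 + 101\right)^{2}}{20769} = \frac{\left(-9\right) 660}{-56641204} + \frac{\left(29 + 101\right)^{2}}{20769} = \left(-5940\right) \left(- \frac{1}{56641204}\right) + 130^{2} \cdot \frac{1}{20769} = \frac{1485}{14160301} + 16900 \cdot \frac{1}{20769} = \frac{1485}{14160301} + \frac{16900}{20769} = \frac{239339928865}{294095291469}$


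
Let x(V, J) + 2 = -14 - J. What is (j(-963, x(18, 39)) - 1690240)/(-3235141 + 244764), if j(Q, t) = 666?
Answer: 1689574/2990377 ≈ 0.56500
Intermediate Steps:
x(V, J) = -16 - J (x(V, J) = -2 + (-14 - J) = -16 - J)
(j(-963, x(18, 39)) - 1690240)/(-3235141 + 244764) = (666 - 1690240)/(-3235141 + 244764) = -1689574/(-2990377) = -1689574*(-1/2990377) = 1689574/2990377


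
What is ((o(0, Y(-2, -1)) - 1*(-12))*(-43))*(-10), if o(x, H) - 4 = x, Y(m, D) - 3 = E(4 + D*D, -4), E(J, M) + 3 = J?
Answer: 6880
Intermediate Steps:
E(J, M) = -3 + J
Y(m, D) = 4 + D**2 (Y(m, D) = 3 + (-3 + (4 + D*D)) = 3 + (-3 + (4 + D**2)) = 3 + (1 + D**2) = 4 + D**2)
o(x, H) = 4 + x
((o(0, Y(-2, -1)) - 1*(-12))*(-43))*(-10) = (((4 + 0) - 1*(-12))*(-43))*(-10) = ((4 + 12)*(-43))*(-10) = (16*(-43))*(-10) = -688*(-10) = 6880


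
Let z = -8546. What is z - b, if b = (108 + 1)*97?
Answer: -19119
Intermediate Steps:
b = 10573 (b = 109*97 = 10573)
z - b = -8546 - 1*10573 = -8546 - 10573 = -19119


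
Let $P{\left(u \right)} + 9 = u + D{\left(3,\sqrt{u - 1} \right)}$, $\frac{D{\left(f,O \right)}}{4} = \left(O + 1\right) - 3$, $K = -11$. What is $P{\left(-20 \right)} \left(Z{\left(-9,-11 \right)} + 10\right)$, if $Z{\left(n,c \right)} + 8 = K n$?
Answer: $-3737 + 404 i \sqrt{21} \approx -3737.0 + 1851.4 i$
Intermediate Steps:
$D{\left(f,O \right)} = -8 + 4 O$ ($D{\left(f,O \right)} = 4 \left(\left(O + 1\right) - 3\right) = 4 \left(\left(1 + O\right) - 3\right) = 4 \left(-2 + O\right) = -8 + 4 O$)
$Z{\left(n,c \right)} = -8 - 11 n$
$P{\left(u \right)} = -17 + u + 4 \sqrt{-1 + u}$ ($P{\left(u \right)} = -9 + \left(u + \left(-8 + 4 \sqrt{u - 1}\right)\right) = -9 + \left(u + \left(-8 + 4 \sqrt{-1 + u}\right)\right) = -9 + \left(-8 + u + 4 \sqrt{-1 + u}\right) = -17 + u + 4 \sqrt{-1 + u}$)
$P{\left(-20 \right)} \left(Z{\left(-9,-11 \right)} + 10\right) = \left(-17 - 20 + 4 \sqrt{-1 - 20}\right) \left(\left(-8 - -99\right) + 10\right) = \left(-17 - 20 + 4 \sqrt{-21}\right) \left(\left(-8 + 99\right) + 10\right) = \left(-17 - 20 + 4 i \sqrt{21}\right) \left(91 + 10\right) = \left(-17 - 20 + 4 i \sqrt{21}\right) 101 = \left(-37 + 4 i \sqrt{21}\right) 101 = -3737 + 404 i \sqrt{21}$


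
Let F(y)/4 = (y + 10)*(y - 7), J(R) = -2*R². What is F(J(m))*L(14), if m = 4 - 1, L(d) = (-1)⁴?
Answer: 800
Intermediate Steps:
L(d) = 1
m = 3
F(y) = 4*(-7 + y)*(10 + y) (F(y) = 4*((y + 10)*(y - 7)) = 4*((10 + y)*(-7 + y)) = 4*((-7 + y)*(10 + y)) = 4*(-7 + y)*(10 + y))
F(J(m))*L(14) = (-280 + 4*(-2*3²)² + 12*(-2*3²))*1 = (-280 + 4*(-2*9)² + 12*(-2*9))*1 = (-280 + 4*(-18)² + 12*(-18))*1 = (-280 + 4*324 - 216)*1 = (-280 + 1296 - 216)*1 = 800*1 = 800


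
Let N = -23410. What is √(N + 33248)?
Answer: √9838 ≈ 99.187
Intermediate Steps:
√(N + 33248) = √(-23410 + 33248) = √9838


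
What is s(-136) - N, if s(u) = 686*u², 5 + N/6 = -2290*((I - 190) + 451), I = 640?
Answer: 25068026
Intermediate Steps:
N = -12379770 (N = -30 + 6*(-2290*((640 - 190) + 451)) = -30 + 6*(-2290*(450 + 451)) = -30 + 6*(-2290*901) = -30 + 6*(-2063290) = -30 - 12379740 = -12379770)
s(-136) - N = 686*(-136)² - 1*(-12379770) = 686*18496 + 12379770 = 12688256 + 12379770 = 25068026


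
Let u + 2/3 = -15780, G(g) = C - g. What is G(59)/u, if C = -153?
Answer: 318/23671 ≈ 0.013434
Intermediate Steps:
G(g) = -153 - g
u = -47342/3 (u = -2/3 - 15780 = -47342/3 ≈ -15781.)
G(59)/u = (-153 - 1*59)/(-47342/3) = (-153 - 59)*(-3/47342) = -212*(-3/47342) = 318/23671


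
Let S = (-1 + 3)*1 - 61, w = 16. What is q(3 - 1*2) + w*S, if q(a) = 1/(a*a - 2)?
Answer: -945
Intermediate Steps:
q(a) = 1/(-2 + a**2) (q(a) = 1/(a**2 - 2) = 1/(-2 + a**2))
S = -59 (S = 2*1 - 61 = 2 - 61 = -59)
q(3 - 1*2) + w*S = 1/(-2 + (3 - 1*2)**2) + 16*(-59) = 1/(-2 + (3 - 2)**2) - 944 = 1/(-2 + 1**2) - 944 = 1/(-2 + 1) - 944 = 1/(-1) - 944 = -1 - 944 = -945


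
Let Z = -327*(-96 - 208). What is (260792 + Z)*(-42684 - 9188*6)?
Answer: -35231882400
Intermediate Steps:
Z = 99408 (Z = -327*(-304) = 99408)
(260792 + Z)*(-42684 - 9188*6) = (260792 + 99408)*(-42684 - 9188*6) = 360200*(-42684 - 55128) = 360200*(-97812) = -35231882400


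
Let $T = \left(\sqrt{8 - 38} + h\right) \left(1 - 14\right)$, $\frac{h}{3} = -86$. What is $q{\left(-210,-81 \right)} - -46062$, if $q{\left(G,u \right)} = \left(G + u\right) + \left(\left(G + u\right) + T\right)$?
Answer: $48834 - 13 i \sqrt{30} \approx 48834.0 - 71.204 i$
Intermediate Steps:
$h = -258$ ($h = 3 \left(-86\right) = -258$)
$T = 3354 - 13 i \sqrt{30}$ ($T = \left(\sqrt{8 - 38} - 258\right) \left(1 - 14\right) = \left(\sqrt{-30} - 258\right) \left(-13\right) = \left(i \sqrt{30} - 258\right) \left(-13\right) = \left(-258 + i \sqrt{30}\right) \left(-13\right) = 3354 - 13 i \sqrt{30} \approx 3354.0 - 71.204 i$)
$q{\left(G,u \right)} = 3354 + 2 G + 2 u - 13 i \sqrt{30}$ ($q{\left(G,u \right)} = \left(G + u\right) + \left(\left(G + u\right) + \left(3354 - 13 i \sqrt{30}\right)\right) = \left(G + u\right) + \left(3354 + G + u - 13 i \sqrt{30}\right) = 3354 + 2 G + 2 u - 13 i \sqrt{30}$)
$q{\left(-210,-81 \right)} - -46062 = \left(3354 + 2 \left(-210\right) + 2 \left(-81\right) - 13 i \sqrt{30}\right) - -46062 = \left(3354 - 420 - 162 - 13 i \sqrt{30}\right) + 46062 = \left(2772 - 13 i \sqrt{30}\right) + 46062 = 48834 - 13 i \sqrt{30}$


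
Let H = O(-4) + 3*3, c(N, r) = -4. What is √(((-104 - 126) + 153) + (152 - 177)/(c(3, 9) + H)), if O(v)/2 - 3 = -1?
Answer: I*√718/3 ≈ 8.9318*I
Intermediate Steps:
O(v) = 4 (O(v) = 6 + 2*(-1) = 6 - 2 = 4)
H = 13 (H = 4 + 3*3 = 4 + 9 = 13)
√(((-104 - 126) + 153) + (152 - 177)/(c(3, 9) + H)) = √(((-104 - 126) + 153) + (152 - 177)/(-4 + 13)) = √((-230 + 153) - 25/9) = √(-77 - 25*⅑) = √(-77 - 25/9) = √(-718/9) = I*√718/3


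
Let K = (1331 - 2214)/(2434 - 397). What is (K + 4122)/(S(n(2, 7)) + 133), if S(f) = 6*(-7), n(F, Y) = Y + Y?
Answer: 8395631/185367 ≈ 45.292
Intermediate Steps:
K = -883/2037 ≈ -0.43348
n(F, Y) = 2*Y
S(f) = -42
(K + 4122)/(S(n(2, 7)) + 133) = (-883/2037 + 4122)/(-42 + 133) = (8395631/2037)/91 = (8395631/2037)*(1/91) = 8395631/185367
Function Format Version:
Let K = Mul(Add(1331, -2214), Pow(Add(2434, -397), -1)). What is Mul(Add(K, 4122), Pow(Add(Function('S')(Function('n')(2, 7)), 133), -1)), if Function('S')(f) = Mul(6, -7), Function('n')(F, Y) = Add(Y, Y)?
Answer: Rational(8395631, 185367) ≈ 45.292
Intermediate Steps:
K = Rational(-883, 2037) (K = Mul(-883, Pow(2037, -1)) = Mul(-883, Rational(1, 2037)) = Rational(-883, 2037) ≈ -0.43348)
Function('n')(F, Y) = Mul(2, Y)
Function('S')(f) = -42
Mul(Add(K, 4122), Pow(Add(Function('S')(Function('n')(2, 7)), 133), -1)) = Mul(Add(Rational(-883, 2037), 4122), Pow(Add(-42, 133), -1)) = Mul(Rational(8395631, 2037), Pow(91, -1)) = Mul(Rational(8395631, 2037), Rational(1, 91)) = Rational(8395631, 185367)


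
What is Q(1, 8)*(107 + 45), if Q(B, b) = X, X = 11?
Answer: 1672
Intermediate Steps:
Q(B, b) = 11
Q(1, 8)*(107 + 45) = 11*(107 + 45) = 11*152 = 1672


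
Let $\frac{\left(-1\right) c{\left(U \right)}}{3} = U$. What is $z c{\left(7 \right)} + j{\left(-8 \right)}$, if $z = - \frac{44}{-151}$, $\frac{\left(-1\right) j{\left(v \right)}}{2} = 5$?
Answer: $- \frac{2434}{151} \approx -16.119$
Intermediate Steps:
$c{\left(U \right)} = - 3 U$
$j{\left(v \right)} = -10$ ($j{\left(v \right)} = \left(-2\right) 5 = -10$)
$z = \frac{44}{151}$ ($z = \left(-44\right) \left(- \frac{1}{151}\right) = \frac{44}{151} \approx 0.29139$)
$z c{\left(7 \right)} + j{\left(-8 \right)} = \frac{44 \left(\left(-3\right) 7\right)}{151} - 10 = \frac{44}{151} \left(-21\right) - 10 = - \frac{924}{151} - 10 = - \frac{2434}{151}$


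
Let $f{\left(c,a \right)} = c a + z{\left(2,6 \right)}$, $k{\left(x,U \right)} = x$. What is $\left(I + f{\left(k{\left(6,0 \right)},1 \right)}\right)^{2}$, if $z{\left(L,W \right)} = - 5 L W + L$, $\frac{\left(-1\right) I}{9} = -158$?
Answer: $1876900$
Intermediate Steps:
$I = 1422$ ($I = \left(-9\right) \left(-158\right) = 1422$)
$z{\left(L,W \right)} = L - 5 L W$ ($z{\left(L,W \right)} = - 5 L W + L = L - 5 L W$)
$f{\left(c,a \right)} = -58 + a c$ ($f{\left(c,a \right)} = c a + 2 \left(1 - 30\right) = a c + 2 \left(1 - 30\right) = a c + 2 \left(-29\right) = a c - 58 = -58 + a c$)
$\left(I + f{\left(k{\left(6,0 \right)},1 \right)}\right)^{2} = \left(1422 + \left(-58 + 1 \cdot 6\right)\right)^{2} = \left(1422 + \left(-58 + 6\right)\right)^{2} = \left(1422 - 52\right)^{2} = 1370^{2} = 1876900$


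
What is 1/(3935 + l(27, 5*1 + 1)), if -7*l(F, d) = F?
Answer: 7/27518 ≈ 0.00025438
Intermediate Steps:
l(F, d) = -F/7
1/(3935 + l(27, 5*1 + 1)) = 1/(3935 - ⅐*27) = 1/(3935 - 27/7) = 1/(27518/7) = 7/27518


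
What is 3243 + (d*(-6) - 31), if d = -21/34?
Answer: 54667/17 ≈ 3215.7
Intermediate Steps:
d = -21/34 (d = -21*1/34 = -21/34 ≈ -0.61765)
3243 + (d*(-6) - 31) = 3243 + (-21/34*(-6) - 31) = 3243 + (63/17 - 31) = 3243 - 464/17 = 54667/17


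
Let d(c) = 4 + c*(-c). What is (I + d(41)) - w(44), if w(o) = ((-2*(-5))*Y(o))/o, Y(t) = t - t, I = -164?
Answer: -1841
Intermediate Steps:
d(c) = 4 - c**2
Y(t) = 0
w(o) = 0 (w(o) = (-2*(-5)*0)/o = (10*0)/o = 0/o = 0)
(I + d(41)) - w(44) = (-164 + (4 - 1*41**2)) - 1*0 = (-164 + (4 - 1*1681)) + 0 = (-164 + (4 - 1681)) + 0 = (-164 - 1677) + 0 = -1841 + 0 = -1841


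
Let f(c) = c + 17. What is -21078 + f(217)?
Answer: -20844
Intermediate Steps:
f(c) = 17 + c
-21078 + f(217) = -21078 + (17 + 217) = -21078 + 234 = -20844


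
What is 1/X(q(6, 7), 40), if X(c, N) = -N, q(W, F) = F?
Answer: -1/40 ≈ -0.025000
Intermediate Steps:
1/X(q(6, 7), 40) = 1/(-1*40) = 1/(-40) = -1/40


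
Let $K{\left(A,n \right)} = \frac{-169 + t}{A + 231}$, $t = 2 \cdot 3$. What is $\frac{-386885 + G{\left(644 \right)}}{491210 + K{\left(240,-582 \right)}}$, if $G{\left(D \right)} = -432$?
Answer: $- \frac{182426307}{231359747} \approx -0.7885$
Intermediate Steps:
$t = 6$
$K{\left(A,n \right)} = - \frac{163}{231 + A}$ ($K{\left(A,n \right)} = \frac{-169 + 6}{A + 231} = - \frac{163}{231 + A}$)
$\frac{-386885 + G{\left(644 \right)}}{491210 + K{\left(240,-582 \right)}} = \frac{-386885 - 432}{491210 - \frac{163}{231 + 240}} = - \frac{387317}{491210 - \frac{163}{471}} = - \frac{387317}{\frac{231359747}{471}} = \left(-387317\right) \frac{471}{231359747} = - \frac{182426307}{231359747}$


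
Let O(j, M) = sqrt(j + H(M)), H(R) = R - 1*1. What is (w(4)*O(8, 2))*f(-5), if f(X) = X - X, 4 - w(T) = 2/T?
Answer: 0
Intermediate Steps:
w(T) = 4 - 2/T
H(R) = -1 + R (H(R) = R - 1 = -1 + R)
O(j, M) = sqrt(-1 + M + j) (O(j, M) = sqrt(j + (-1 + M)) = sqrt(-1 + M + j))
f(X) = 0
(w(4)*O(8, 2))*f(-5) = ((4 - 2/4)*sqrt(-1 + 2 + 8))*0 = ((4 - 2*1/4)*sqrt(9))*0 = ((4 - 1/2)*3)*0 = ((7/2)*3)*0 = (21/2)*0 = 0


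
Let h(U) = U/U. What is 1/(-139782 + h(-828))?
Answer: -1/139781 ≈ -7.1540e-6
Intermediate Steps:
h(U) = 1
1/(-139782 + h(-828)) = 1/(-139782 + 1) = 1/(-139781) = -1/139781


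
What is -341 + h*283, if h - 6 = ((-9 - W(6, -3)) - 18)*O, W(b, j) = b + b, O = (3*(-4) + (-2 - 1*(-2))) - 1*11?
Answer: 255208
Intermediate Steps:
O = -23 (O = (-12 + (-2 + 2)) - 11 = (-12 + 0) - 11 = -12 - 11 = -23)
W(b, j) = 2*b
h = 903 (h = 6 + ((-9 - 2*6) - 18)*(-23) = 6 + ((-9 - 1*12) - 18)*(-23) = 6 + ((-9 - 12) - 18)*(-23) = 6 + (-21 - 18)*(-23) = 6 - 39*(-23) = 6 + 897 = 903)
-341 + h*283 = -341 + 903*283 = -341 + 255549 = 255208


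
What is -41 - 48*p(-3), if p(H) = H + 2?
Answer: 7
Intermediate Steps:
p(H) = 2 + H
-41 - 48*p(-3) = -41 - 48*(2 - 3) = -41 - 48*(-1) = -41 + 48 = 7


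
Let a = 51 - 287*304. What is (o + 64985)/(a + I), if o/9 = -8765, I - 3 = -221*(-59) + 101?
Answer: 6950/37027 ≈ 0.18770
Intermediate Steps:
I = 13143 (I = 3 + (-221*(-59) + 101) = 3 + (13039 + 101) = 3 + 13140 = 13143)
o = -78885 (o = 9*(-8765) = -78885)
a = -87197 (a = 51 - 87248 = -87197)
(o + 64985)/(a + I) = (-78885 + 64985)/(-87197 + 13143) = -13900/(-74054) = -13900*(-1/74054) = 6950/37027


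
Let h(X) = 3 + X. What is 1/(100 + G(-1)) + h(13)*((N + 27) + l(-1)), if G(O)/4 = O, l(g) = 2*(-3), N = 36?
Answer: 87553/96 ≈ 912.01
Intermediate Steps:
l(g) = -6
G(O) = 4*O
1/(100 + G(-1)) + h(13)*((N + 27) + l(-1)) = 1/(100 + 4*(-1)) + (3 + 13)*((36 + 27) - 6) = 1/(100 - 4) + 16*(63 - 6) = 1/96 + 16*57 = 1/96 + 912 = 87553/96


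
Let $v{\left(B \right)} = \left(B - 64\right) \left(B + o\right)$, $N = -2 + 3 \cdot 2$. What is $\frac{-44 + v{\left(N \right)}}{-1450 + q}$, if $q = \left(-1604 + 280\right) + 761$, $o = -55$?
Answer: $- \frac{3016}{2013} \approx -1.4983$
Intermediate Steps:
$q = -563$ ($q = -1324 + 761 = -563$)
$N = 4$ ($N = -2 + 6 = 4$)
$v{\left(B \right)} = \left(-64 + B\right) \left(-55 + B\right)$ ($v{\left(B \right)} = \left(B - 64\right) \left(B - 55\right) = \left(-64 + B\right) \left(-55 + B\right)$)
$\frac{-44 + v{\left(N \right)}}{-1450 + q} = \frac{-44 + \left(3520 + 4^{2} - 476\right)}{-1450 - 563} = \frac{-44 + \left(3520 + 16 - 476\right)}{-2013} = \left(-44 + 3060\right) \left(- \frac{1}{2013}\right) = 3016 \left(- \frac{1}{2013}\right) = - \frac{3016}{2013}$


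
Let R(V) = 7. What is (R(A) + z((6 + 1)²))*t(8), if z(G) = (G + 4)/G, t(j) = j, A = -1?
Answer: 3168/49 ≈ 64.653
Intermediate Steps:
z(G) = (4 + G)/G
(R(A) + z((6 + 1)²))*t(8) = (7 + (4 + (6 + 1)²)/((6 + 1)²))*8 = (7 + (4 + 7²)/(7²))*8 = (7 + (4 + 49)/49)*8 = (7 + (1/49)*53)*8 = (7 + 53/49)*8 = (396/49)*8 = 3168/49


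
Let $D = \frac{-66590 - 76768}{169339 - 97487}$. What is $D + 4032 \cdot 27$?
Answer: $\frac{3910976385}{35926} \approx 1.0886 \cdot 10^{5}$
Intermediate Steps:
$D = - \frac{71679}{35926}$ ($D = - \frac{143358}{71852} = \left(-143358\right) \frac{1}{71852} = - \frac{71679}{35926} \approx -1.9952$)
$D + 4032 \cdot 27 = - \frac{71679}{35926} + 4032 \cdot 27 = - \frac{71679}{35926} + 108864 = \frac{3910976385}{35926}$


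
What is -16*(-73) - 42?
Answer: 1126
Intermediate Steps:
-16*(-73) - 42 = 1168 - 42 = 1126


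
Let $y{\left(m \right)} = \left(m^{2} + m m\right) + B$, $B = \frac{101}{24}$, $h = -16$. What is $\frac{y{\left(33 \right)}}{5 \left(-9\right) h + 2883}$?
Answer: $\frac{52373}{86472} \approx 0.60566$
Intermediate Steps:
$B = \frac{101}{24}$ ($B = 101 \cdot \frac{1}{24} = \frac{101}{24} \approx 4.2083$)
$y{\left(m \right)} = \frac{101}{24} + 2 m^{2}$ ($y{\left(m \right)} = \left(m^{2} + m m\right) + \frac{101}{24} = \left(m^{2} + m^{2}\right) + \frac{101}{24} = 2 m^{2} + \frac{101}{24} = \frac{101}{24} + 2 m^{2}$)
$\frac{y{\left(33 \right)}}{5 \left(-9\right) h + 2883} = \frac{\frac{101}{24} + 2 \cdot 33^{2}}{5 \left(-9\right) \left(-16\right) + 2883} = \frac{\frac{101}{24} + 2 \cdot 1089}{\left(-45\right) \left(-16\right) + 2883} = \frac{\frac{101}{24} + 2178}{720 + 2883} = \frac{52373}{24 \cdot 3603} = \frac{52373}{24} \cdot \frac{1}{3603} = \frac{52373}{86472}$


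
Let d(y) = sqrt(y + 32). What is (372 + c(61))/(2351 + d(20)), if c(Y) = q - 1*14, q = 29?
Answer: 303279/1842383 - 258*sqrt(13)/1842383 ≈ 0.16411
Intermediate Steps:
c(Y) = 15 (c(Y) = 29 - 1*14 = 29 - 14 = 15)
d(y) = sqrt(32 + y)
(372 + c(61))/(2351 + d(20)) = (372 + 15)/(2351 + sqrt(32 + 20)) = 387/(2351 + sqrt(52)) = 387/(2351 + 2*sqrt(13))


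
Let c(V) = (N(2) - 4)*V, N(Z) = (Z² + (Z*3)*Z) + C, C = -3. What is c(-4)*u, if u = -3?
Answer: 108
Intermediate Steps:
N(Z) = -3 + 4*Z² (N(Z) = (Z² + (Z*3)*Z) - 3 = (Z² + (3*Z)*Z) - 3 = (Z² + 3*Z²) - 3 = 4*Z² - 3 = -3 + 4*Z²)
c(V) = 9*V (c(V) = ((-3 + 4*2²) - 4)*V = ((-3 + 4*4) - 4)*V = ((-3 + 16) - 4)*V = (13 - 4)*V = 9*V)
c(-4)*u = (9*(-4))*(-3) = -36*(-3) = 108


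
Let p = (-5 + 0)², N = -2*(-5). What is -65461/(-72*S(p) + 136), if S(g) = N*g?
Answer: 5951/1624 ≈ 3.6644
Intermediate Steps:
N = 10
p = 25 (p = (-5)² = 25)
S(g) = 10*g
-65461/(-72*S(p) + 136) = -65461/(-720*25 + 136) = -65461/(-72*250 + 136) = -65461/(-18000 + 136) = -65461/(-17864) = -65461*(-1/17864) = 5951/1624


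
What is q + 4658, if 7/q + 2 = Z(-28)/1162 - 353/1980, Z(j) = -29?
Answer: 11797941794/2534563 ≈ 4654.8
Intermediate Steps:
q = -8052660/2534563 (q = 7/(-2 + (-29/1162 - 353/1980)) = 7/(-2 - 233803/1150380) = 7/(-2534563/1150380) = 7*(-1150380/2534563) = -8052660/2534563 ≈ -3.1771)
q + 4658 = -8052660/2534563 + 4658 = 11797941794/2534563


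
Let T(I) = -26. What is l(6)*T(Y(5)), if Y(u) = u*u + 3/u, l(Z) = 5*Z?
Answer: -780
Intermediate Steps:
Y(u) = u² + 3/u
l(6)*T(Y(5)) = (5*6)*(-26) = 30*(-26) = -780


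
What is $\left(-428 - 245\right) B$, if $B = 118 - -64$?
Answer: $-122486$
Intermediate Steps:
$B = 182$ ($B = 118 + 64 = 182$)
$\left(-428 - 245\right) B = \left(-428 - 245\right) 182 = \left(-673\right) 182 = -122486$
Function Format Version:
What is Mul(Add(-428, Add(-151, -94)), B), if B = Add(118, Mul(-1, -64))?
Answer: -122486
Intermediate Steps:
B = 182 (B = Add(118, 64) = 182)
Mul(Add(-428, Add(-151, -94)), B) = Mul(Add(-428, Add(-151, -94)), 182) = Mul(Add(-428, -245), 182) = Mul(-673, 182) = -122486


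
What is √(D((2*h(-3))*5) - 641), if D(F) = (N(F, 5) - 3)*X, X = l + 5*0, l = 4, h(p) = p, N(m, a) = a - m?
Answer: 3*I*√57 ≈ 22.65*I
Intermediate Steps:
X = 4 (X = 4 + 5*0 = 4 + 0 = 4)
D(F) = 8 - 4*F (D(F) = ((5 - F) - 3)*4 = (2 - F)*4 = 8 - 4*F)
√(D((2*h(-3))*5) - 641) = √((8 - 4*2*(-3)*5) - 641) = √((8 - (-24)*5) - 641) = √((8 - 4*(-30)) - 641) = √((8 + 120) - 641) = √(128 - 641) = √(-513) = 3*I*√57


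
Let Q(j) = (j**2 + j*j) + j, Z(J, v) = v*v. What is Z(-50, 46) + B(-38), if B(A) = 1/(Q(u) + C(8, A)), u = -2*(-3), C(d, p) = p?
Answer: 84641/40 ≈ 2116.0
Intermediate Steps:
Z(J, v) = v**2
u = 6
Q(j) = j + 2*j**2 (Q(j) = (j**2 + j**2) + j = 2*j**2 + j = j + 2*j**2)
B(A) = 1/(78 + A) (B(A) = 1/(6*(1 + 2*6) + A) = 1/(6*(1 + 12) + A) = 1/(6*13 + A) = 1/(78 + A))
Z(-50, 46) + B(-38) = 46**2 + 1/(78 - 38) = 2116 + 1/40 = 84641/40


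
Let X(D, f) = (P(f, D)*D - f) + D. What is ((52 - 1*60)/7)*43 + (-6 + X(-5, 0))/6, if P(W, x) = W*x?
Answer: -2141/42 ≈ -50.976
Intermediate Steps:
X(D, f) = D - f + f*D² (X(D, f) = ((f*D)*D - f) + D = ((D*f)*D - f) + D = (f*D² - f) + D = (-f + f*D²) + D = D - f + f*D²)
((52 - 1*60)/7)*43 + (-6 + X(-5, 0))/6 = ((52 - 1*60)/7)*43 + (-6 + (-5 - 1*0 + 0*(-5)²))/6 = ((52 - 60)*(⅐))*43 + (-6 + (-5 + 0 + 0*25))*(⅙) = -8*⅐*43 + (-6 + (-5 + 0 + 0))*(⅙) = -8/7*43 + (-6 - 5)*(⅙) = -344/7 - 11*⅙ = -344/7 - 11/6 = -2141/42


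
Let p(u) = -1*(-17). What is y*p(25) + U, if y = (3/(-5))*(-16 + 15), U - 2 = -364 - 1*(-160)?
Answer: -959/5 ≈ -191.80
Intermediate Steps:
p(u) = 17
U = -202 (U = 2 + (-364 - 1*(-160)) = 2 + (-364 + 160) = 2 - 204 = -202)
y = 3/5 (y = (3*(-1/5))*(-1) = -3/5*(-1) = 3/5 ≈ 0.60000)
y*p(25) + U = (3/5)*17 - 202 = 51/5 - 202 = -959/5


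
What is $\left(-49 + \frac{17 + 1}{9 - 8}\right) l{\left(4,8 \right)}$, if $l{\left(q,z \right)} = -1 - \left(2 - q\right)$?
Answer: $-31$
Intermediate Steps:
$l{\left(q,z \right)} = -3 + q$ ($l{\left(q,z \right)} = -1 + \left(-2 + q\right) = -3 + q$)
$\left(-49 + \frac{17 + 1}{9 - 8}\right) l{\left(4,8 \right)} = \left(-49 + \frac{17 + 1}{9 - 8}\right) \left(-3 + 4\right) = \left(-49 + \frac{18}{1}\right) 1 = \left(-49 + 18 \cdot 1\right) 1 = \left(-49 + 18\right) 1 = \left(-31\right) 1 = -31$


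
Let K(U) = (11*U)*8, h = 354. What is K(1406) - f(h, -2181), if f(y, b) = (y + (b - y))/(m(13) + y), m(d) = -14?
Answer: 42069701/340 ≈ 1.2373e+5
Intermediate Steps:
f(y, b) = b/(-14 + y) (f(y, b) = (y + (b - y))/(-14 + y) = b/(-14 + y))
K(U) = 88*U
K(1406) - f(h, -2181) = 88*1406 - (-2181)/(-14 + 354) = 123728 - (-2181)/340 = 123728 - 1*(-2181/340) = 123728 + 2181/340 = 42069701/340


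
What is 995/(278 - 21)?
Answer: 995/257 ≈ 3.8716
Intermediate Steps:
995/(278 - 21) = 995/257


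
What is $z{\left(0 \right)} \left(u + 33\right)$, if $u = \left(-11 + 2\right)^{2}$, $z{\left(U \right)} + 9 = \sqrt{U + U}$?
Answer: $-1026$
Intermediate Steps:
$z{\left(U \right)} = -9 + \sqrt{2} \sqrt{U}$ ($z{\left(U \right)} = -9 + \sqrt{U + U} = -9 + \sqrt{2 U} = -9 + \sqrt{2} \sqrt{U}$)
$u = 81$ ($u = \left(-9\right)^{2} = 81$)
$z{\left(0 \right)} \left(u + 33\right) = \left(-9 + \sqrt{2} \sqrt{0}\right) \left(81 + 33\right) = \left(-9 + \sqrt{2} \cdot 0\right) 114 = \left(-9 + 0\right) 114 = \left(-9\right) 114 = -1026$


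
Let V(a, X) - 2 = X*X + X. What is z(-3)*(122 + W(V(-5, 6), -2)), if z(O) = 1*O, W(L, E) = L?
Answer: -498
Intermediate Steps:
V(a, X) = 2 + X + X² (V(a, X) = 2 + (X*X + X) = 2 + (X² + X) = 2 + (X + X²) = 2 + X + X²)
z(O) = O
z(-3)*(122 + W(V(-5, 6), -2)) = -3*(122 + (2 + 6 + 6²)) = -3*(122 + (2 + 6 + 36)) = -3*(122 + 44) = -3*166 = -498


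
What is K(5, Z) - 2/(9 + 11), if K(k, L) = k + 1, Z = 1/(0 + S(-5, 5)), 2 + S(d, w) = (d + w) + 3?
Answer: 59/10 ≈ 5.9000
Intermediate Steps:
S(d, w) = 1 + d + w (S(d, w) = -2 + ((d + w) + 3) = -2 + (3 + d + w) = 1 + d + w)
Z = 1 (Z = 1/(0 + (1 - 5 + 5)) = 1/(0 + 1) = 1/1 = 1)
K(k, L) = 1 + k
K(5, Z) - 2/(9 + 11) = (1 + 5) - 2/(9 + 11) = 6 - 2/20 = 6 - 2*1/20 = 6 - ⅒ = 59/10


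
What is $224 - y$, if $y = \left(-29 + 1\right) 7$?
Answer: $420$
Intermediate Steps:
$y = -196$ ($y = \left(-28\right) 7 = -196$)
$224 - y = 224 - -196 = 224 + 196 = 420$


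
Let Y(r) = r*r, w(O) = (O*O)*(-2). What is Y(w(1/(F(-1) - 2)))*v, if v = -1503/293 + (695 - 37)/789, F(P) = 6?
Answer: -993073/14795328 ≈ -0.067121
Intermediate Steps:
w(O) = -2*O² (w(O) = O²*(-2) = -2*O²)
Y(r) = r²
v = -993073/231177 (v = -1503*1/293 + 658*(1/789) = -1503/293 + 658/789 = -993073/231177 ≈ -4.2957)
Y(w(1/(F(-1) - 2)))*v = (-2/(6 - 2)²)²*(-993073/231177) = (-2*(1/4)²)²*(-993073/231177) = (-2*(¼)²)²*(-993073/231177) = (-2*1/16)²*(-993073/231177) = (-⅛)²*(-993073/231177) = (1/64)*(-993073/231177) = -993073/14795328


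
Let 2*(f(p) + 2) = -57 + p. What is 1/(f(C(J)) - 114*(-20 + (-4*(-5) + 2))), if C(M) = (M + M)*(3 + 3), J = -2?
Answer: -2/541 ≈ -0.0036969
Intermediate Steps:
C(M) = 12*M (C(M) = (2*M)*6 = 12*M)
f(p) = -61/2 + p/2 (f(p) = -2 + (-57 + p)/2 = -2 + (-57/2 + p/2) = -61/2 + p/2)
1/(f(C(J)) - 114*(-20 + (-4*(-5) + 2))) = 1/((-61/2 + (12*(-2))/2) - 114*(-20 + (-4*(-5) + 2))) = 1/((-61/2 + (½)*(-24)) - 114*(-20 + (20 + 2))) = 1/((-61/2 - 12) - 114*(-20 + 22)) = 1/(-85/2 - 114*2) = 1/(-85/2 - 228) = 1/(-541/2) = -2/541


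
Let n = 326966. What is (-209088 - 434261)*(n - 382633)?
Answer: 35813308783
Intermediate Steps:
(-209088 - 434261)*(n - 382633) = (-209088 - 434261)*(326966 - 382633) = -643349*(-55667) = 35813308783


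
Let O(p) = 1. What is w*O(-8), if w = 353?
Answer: 353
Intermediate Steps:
w*O(-8) = 353*1 = 353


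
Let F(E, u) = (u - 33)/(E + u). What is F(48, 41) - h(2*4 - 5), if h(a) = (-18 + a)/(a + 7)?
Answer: 283/178 ≈ 1.5899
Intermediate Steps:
h(a) = (-18 + a)/(7 + a)
F(E, u) = (-33 + u)/(E + u)
F(48, 41) - h(2*4 - 5) = (-33 + 41)/(48 + 41) - (-18 + (2*4 - 5))/(7 + (2*4 - 5)) = 8/89 - (-18 + (8 - 5))/(7 + (8 - 5)) = (1/89)*8 - (-18 + 3)/(7 + 3) = 8/89 - (-15)/10 = 8/89 - 1*(-3/2) = 8/89 + 3/2 = 283/178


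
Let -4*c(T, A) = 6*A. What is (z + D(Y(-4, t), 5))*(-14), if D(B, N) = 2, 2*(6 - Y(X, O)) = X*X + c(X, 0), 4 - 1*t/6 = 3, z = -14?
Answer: 168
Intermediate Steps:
t = 6 (t = 24 - 6*3 = 24 - 18 = 6)
c(T, A) = -3*A/2
Y(X, O) = 6 - X**2/2 (Y(X, O) = 6 - (X*X - 3/2*0)/2 = 6 - (X**2 + 0)/2 = 6 - X**2/2)
(z + D(Y(-4, t), 5))*(-14) = (-14 + 2)*(-14) = -12*(-14) = 168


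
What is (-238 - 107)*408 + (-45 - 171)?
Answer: -140976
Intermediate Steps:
(-238 - 107)*408 + (-45 - 171) = -345*408 - 216 = -140760 - 216 = -140976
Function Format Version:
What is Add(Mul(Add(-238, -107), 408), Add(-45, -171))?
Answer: -140976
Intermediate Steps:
Add(Mul(Add(-238, -107), 408), Add(-45, -171)) = Add(Mul(-345, 408), -216) = Add(-140760, -216) = -140976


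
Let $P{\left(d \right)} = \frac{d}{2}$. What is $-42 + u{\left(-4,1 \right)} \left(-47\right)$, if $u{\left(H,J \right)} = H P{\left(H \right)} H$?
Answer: $1462$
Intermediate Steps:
$P{\left(d \right)} = \frac{d}{2}$ ($P{\left(d \right)} = d \frac{1}{2} = \frac{d}{2}$)
$u{\left(H,J \right)} = \frac{H^{3}}{2}$ ($u{\left(H,J \right)} = H \frac{H}{2} H = \frac{H^{2}}{2} H = \frac{H^{3}}{2}$)
$-42 + u{\left(-4,1 \right)} \left(-47\right) = -42 + \frac{\left(-4\right)^{3}}{2} \left(-47\right) = -42 + \frac{1}{2} \left(-64\right) \left(-47\right) = -42 - -1504 = -42 + 1504 = 1462$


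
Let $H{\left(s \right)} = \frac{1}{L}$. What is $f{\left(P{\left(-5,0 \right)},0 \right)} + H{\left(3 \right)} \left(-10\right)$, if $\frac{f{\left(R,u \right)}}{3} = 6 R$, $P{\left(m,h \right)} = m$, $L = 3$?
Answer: $- \frac{280}{3} \approx -93.333$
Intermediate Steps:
$f{\left(R,u \right)} = 18 R$ ($f{\left(R,u \right)} = 3 \cdot 6 R = 18 R$)
$H{\left(s \right)} = \frac{1}{3}$
$f{\left(P{\left(-5,0 \right)},0 \right)} + H{\left(3 \right)} \left(-10\right) = 18 \left(-5\right) + \frac{1}{3} \left(-10\right) = -90 - \frac{10}{3} = - \frac{280}{3}$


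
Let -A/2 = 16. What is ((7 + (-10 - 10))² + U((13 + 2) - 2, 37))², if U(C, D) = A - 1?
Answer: 18496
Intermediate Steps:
A = -32 (A = -2*16 = -32)
U(C, D) = -33 (U(C, D) = -32 - 1 = -33)
((7 + (-10 - 10))² + U((13 + 2) - 2, 37))² = ((7 + (-10 - 10))² - 33)² = ((7 - 20)² - 33)² = ((-13)² - 33)² = (169 - 33)² = 136² = 18496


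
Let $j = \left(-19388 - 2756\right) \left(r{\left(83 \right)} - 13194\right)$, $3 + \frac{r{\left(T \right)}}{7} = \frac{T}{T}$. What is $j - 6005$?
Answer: $292471947$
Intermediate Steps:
$r{\left(T \right)} = -14$ ($r{\left(T \right)} = -21 + 7 \frac{T}{T} = -21 + 7 \cdot 1 = -21 + 7 = -14$)
$j = 292477952$ ($j = \left(-19388 - 2756\right) \left(-14 - 13194\right) = \left(-22144\right) \left(-13208\right) = 292477952$)
$j - 6005 = 292477952 - 6005 = 292471947$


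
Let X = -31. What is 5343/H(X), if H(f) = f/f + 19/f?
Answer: 55211/4 ≈ 13803.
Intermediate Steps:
H(f) = 1 + 19/f
5343/H(X) = 5343/(((19 - 31)/(-31))) = 5343/((-1/31*(-12))) = 5343/(12/31) = 5343*(31/12) = 55211/4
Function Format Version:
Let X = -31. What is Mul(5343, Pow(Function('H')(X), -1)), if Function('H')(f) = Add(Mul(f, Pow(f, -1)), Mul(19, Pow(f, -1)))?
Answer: Rational(55211, 4) ≈ 13803.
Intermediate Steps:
Function('H')(f) = Add(1, Mul(19, Pow(f, -1)))
Mul(5343, Pow(Function('H')(X), -1)) = Mul(5343, Pow(Mul(Pow(-31, -1), Add(19, -31)), -1)) = Mul(5343, Pow(Mul(Rational(-1, 31), -12), -1)) = Mul(5343, Pow(Rational(12, 31), -1)) = Mul(5343, Rational(31, 12)) = Rational(55211, 4)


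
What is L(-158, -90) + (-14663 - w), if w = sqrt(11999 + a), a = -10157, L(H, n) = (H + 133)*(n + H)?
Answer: -8463 - sqrt(1842) ≈ -8505.9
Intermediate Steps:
L(H, n) = (133 + H)*(H + n)
w = sqrt(1842) (w = sqrt(11999 - 10157) = sqrt(1842) ≈ 42.919)
L(-158, -90) + (-14663 - w) = ((-158)**2 + 133*(-158) + 133*(-90) - 158*(-90)) + (-14663 - sqrt(1842)) = (24964 - 21014 - 11970 + 14220) + (-14663 - sqrt(1842)) = 6200 + (-14663 - sqrt(1842)) = -8463 - sqrt(1842)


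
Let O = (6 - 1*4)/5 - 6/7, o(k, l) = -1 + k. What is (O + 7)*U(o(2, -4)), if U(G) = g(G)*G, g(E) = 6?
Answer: 1374/35 ≈ 39.257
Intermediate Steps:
U(G) = 6*G
O = -16/35 (O = (6 - 4)*(⅕) - 6*⅐ = 2*(⅕) - 6/7 = ⅖ - 6/7 = -16/35 ≈ -0.45714)
(O + 7)*U(o(2, -4)) = (-16/35 + 7)*(6*(-1 + 2)) = 229*(6*1)/35 = (229/35)*6 = 1374/35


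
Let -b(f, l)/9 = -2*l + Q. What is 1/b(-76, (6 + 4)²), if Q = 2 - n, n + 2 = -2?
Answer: 1/1746 ≈ 0.00057274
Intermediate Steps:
n = -4 (n = -2 - 2 = -4)
Q = 6 (Q = 2 - 1*(-4) = 2 + 4 = 6)
b(f, l) = -54 + 18*l (b(f, l) = -9*(-2*l + 6) = -9*(6 - 2*l) = -54 + 18*l)
1/b(-76, (6 + 4)²) = 1/(-54 + 18*(6 + 4)²) = 1/(-54 + 18*10²) = 1/(-54 + 18*100) = 1/(-54 + 1800) = 1/1746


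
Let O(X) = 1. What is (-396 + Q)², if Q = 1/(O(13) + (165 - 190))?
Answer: 90345025/576 ≈ 1.5685e+5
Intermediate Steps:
Q = -1/24 (Q = 1/(1 + (165 - 190)) = 1/(1 - 25) = 1/(-24) = -1/24 ≈ -0.041667)
(-396 + Q)² = (-396 - 1/24)² = (-9505/24)² = 90345025/576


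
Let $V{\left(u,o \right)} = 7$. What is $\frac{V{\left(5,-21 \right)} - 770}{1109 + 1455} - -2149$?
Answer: $\frac{5509273}{2564} \approx 2148.7$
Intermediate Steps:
$\frac{V{\left(5,-21 \right)} - 770}{1109 + 1455} - -2149 = \frac{7 - 770}{1109 + 1455} - -2149 = - \frac{763}{2564} + 2149 = \frac{5509273}{2564}$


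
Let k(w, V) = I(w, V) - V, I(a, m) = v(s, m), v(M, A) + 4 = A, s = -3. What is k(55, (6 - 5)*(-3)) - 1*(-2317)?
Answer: 2313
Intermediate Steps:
v(M, A) = -4 + A
I(a, m) = -4 + m
k(w, V) = -4 (k(w, V) = (-4 + V) - V = -4)
k(55, (6 - 5)*(-3)) - 1*(-2317) = -4 - 1*(-2317) = -4 + 2317 = 2313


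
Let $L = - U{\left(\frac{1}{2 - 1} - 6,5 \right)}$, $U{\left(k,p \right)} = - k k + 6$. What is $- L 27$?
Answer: $-513$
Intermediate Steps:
$U{\left(k,p \right)} = 6 - k^{2}$ ($U{\left(k,p \right)} = - k^{2} + 6 = 6 - k^{2}$)
$L = 19$ ($L = - (6 - \left(\frac{1}{2 - 1} - 6\right)^{2}) = - (6 - \left(1^{-1} - 6\right)^{2}) = - (6 - \left(1 - 6\right)^{2}) = - (6 - \left(-5\right)^{2}) = - (6 - 25) = \left(-1\right) \left(-19\right) = 19$)
$- L 27 = \left(-1\right) 19 \cdot 27 = \left(-19\right) 27 = -513$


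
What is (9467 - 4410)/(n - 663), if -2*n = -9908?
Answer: 5057/4291 ≈ 1.1785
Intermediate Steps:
n = 4954 (n = -1/2*(-9908) = 4954)
(9467 - 4410)/(n - 663) = (9467 - 4410)/(4954 - 663) = 5057/4291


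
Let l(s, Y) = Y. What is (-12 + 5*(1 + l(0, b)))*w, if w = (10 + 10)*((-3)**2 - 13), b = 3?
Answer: -640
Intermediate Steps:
w = -80 (w = 20*(9 - 13) = 20*(-4) = -80)
(-12 + 5*(1 + l(0, b)))*w = (-12 + 5*(1 + 3))*(-80) = (-12 + 5*4)*(-80) = (-12 + 20)*(-80) = 8*(-80) = -640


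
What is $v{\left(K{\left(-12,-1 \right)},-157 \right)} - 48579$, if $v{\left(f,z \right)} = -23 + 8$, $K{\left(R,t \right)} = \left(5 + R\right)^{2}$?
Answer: $-48594$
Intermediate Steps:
$v{\left(f,z \right)} = -15$
$v{\left(K{\left(-12,-1 \right)},-157 \right)} - 48579 = -15 - 48579 = -48594$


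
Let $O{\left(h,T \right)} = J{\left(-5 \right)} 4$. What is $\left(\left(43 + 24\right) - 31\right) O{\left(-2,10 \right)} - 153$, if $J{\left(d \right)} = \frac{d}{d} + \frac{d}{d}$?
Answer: $135$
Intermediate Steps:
$J{\left(d \right)} = 2$ ($J{\left(d \right)} = 1 + 1 = 2$)
$O{\left(h,T \right)} = 8$ ($O{\left(h,T \right)} = 2 \cdot 4 = 8$)
$\left(\left(43 + 24\right) - 31\right) O{\left(-2,10 \right)} - 153 = \left(\left(43 + 24\right) - 31\right) 8 - 153 = \left(67 - 31\right) 8 - 153 = 36 \cdot 8 - 153 = 288 - 153 = 135$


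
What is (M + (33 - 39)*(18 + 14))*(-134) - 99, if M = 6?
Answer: 24825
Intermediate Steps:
(M + (33 - 39)*(18 + 14))*(-134) - 99 = (6 + (33 - 39)*(18 + 14))*(-134) - 99 = (6 - 6*32)*(-134) - 99 = (6 - 192)*(-134) - 99 = -186*(-134) - 99 = 24924 - 99 = 24825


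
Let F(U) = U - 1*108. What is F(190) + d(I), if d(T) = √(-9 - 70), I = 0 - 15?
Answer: 82 + I*√79 ≈ 82.0 + 8.8882*I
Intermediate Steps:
I = -15
d(T) = I*√79 (d(T) = √(-79) = I*√79)
F(U) = -108 + U (F(U) = U - 108 = -108 + U)
F(190) + d(I) = (-108 + 190) + I*√79 = 82 + I*√79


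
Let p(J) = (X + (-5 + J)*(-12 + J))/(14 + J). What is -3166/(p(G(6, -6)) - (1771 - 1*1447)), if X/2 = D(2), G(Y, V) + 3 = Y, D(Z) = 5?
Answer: 26911/2740 ≈ 9.8215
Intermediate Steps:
G(Y, V) = -3 + Y
X = 10 (X = 2*5 = 10)
p(J) = (10 + (-12 + J)*(-5 + J))/(14 + J) (p(J) = (10 + (-5 + J)*(-12 + J))/(14 + J) = (10 + (-12 + J)*(-5 + J))/(14 + J))
-3166/(p(G(6, -6)) - (1771 - 1*1447)) = -3166/((70 + (-3 + 6)**2 - 17*(-3 + 6))/(14 + (-3 + 6)) - (1771 - 1*1447)) = -3166/((70 + 3**2 - 17*3)/(14 + 3) - (1771 - 1447)) = -3166/((70 + 9 - 51)/17 - 1*324) = -3166/((1/17)*28 - 324) = -3166/(28/17 - 324) = -3166/(-5480/17) = -3166*(-17/5480) = 26911/2740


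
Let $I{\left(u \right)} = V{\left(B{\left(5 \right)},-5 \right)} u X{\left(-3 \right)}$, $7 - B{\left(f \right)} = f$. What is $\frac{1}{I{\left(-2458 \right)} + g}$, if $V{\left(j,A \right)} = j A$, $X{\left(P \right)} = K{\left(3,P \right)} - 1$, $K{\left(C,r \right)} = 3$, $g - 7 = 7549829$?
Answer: $\frac{1}{7598996} \approx 1.316 \cdot 10^{-7}$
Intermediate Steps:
$g = 7549836$ ($g = 7 + 7549829 = 7549836$)
$X{\left(P \right)} = 2$ ($X{\left(P \right)} = 3 - 1 = 2$)
$B{\left(f \right)} = 7 - f$
$V{\left(j,A \right)} = A j$
$I{\left(u \right)} = - 20 u$ ($I{\left(u \right)} = - 5 \left(7 - 5\right) u 2 = \left(-5\right) 2 u 2 = - 10 u 2 = - 20 u$)
$\frac{1}{I{\left(-2458 \right)} + g} = \frac{1}{\left(-20\right) \left(-2458\right) + 7549836} = \frac{1}{49160 + 7549836} = \frac{1}{7598996}$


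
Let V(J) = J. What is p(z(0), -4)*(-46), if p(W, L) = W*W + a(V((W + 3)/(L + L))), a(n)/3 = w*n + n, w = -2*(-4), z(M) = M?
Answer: 1863/4 ≈ 465.75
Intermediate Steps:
w = 8
a(n) = 27*n (a(n) = 3*(8*n + n) = 3*(9*n) = 27*n)
p(W, L) = W² + 27*(3 + W)/(2*L) (p(W, L) = W*W + 27*((W + 3)/(L + L)) = W² + 27*((3 + W)/((2*L))) = W² + 27*((3 + W)*(1/(2*L))) = W² + 27*((3 + W)/(2*L)) = W² + 27*(3 + W)/(2*L))
p(z(0), -4)*(-46) = ((½)*(81 + 27*0 + 2*(-4)*0²)/(-4))*(-46) = ((½)*(-¼)*(81 + 0 + 2*(-4)*0))*(-46) = ((½)*(-¼)*(81 + 0 + 0))*(-46) = ((½)*(-¼)*81)*(-46) = -81/8*(-46) = 1863/4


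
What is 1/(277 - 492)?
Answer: -1/215 ≈ -0.0046512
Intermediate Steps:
1/(277 - 492) = 1/(-215) = -1/215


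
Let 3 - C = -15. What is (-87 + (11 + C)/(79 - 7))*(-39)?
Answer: 81055/24 ≈ 3377.3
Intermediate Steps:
C = 18 (C = 3 - 1*(-15) = 3 + 15 = 18)
(-87 + (11 + C)/(79 - 7))*(-39) = (-87 + (11 + 18)/(79 - 7))*(-39) = (-87 + 29/72)*(-39) = -6235/72*(-39) = 81055/24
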